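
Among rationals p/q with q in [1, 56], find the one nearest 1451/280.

57/11

Expand x = 1451/280 as a continued fraction with the Euclidean algorithm:
  1451 = 5*280 + 51, so a_0 = 5.
  280 = 5*51 + 25, so a_1 = 5.
  51 = 2*25 + 1, so a_2 = 2.
  25 = 25*1 + 0, so a_3 = 25.
so x = [5; 5, 2, 25].
Convergents (p_i = a_i*p_{i-1} + p_{i-2}, q_i = a_i*q_{i-1} + q_{i-2} with p_{-2}=0, p_{-1}=1, q_{-2}=1, q_{-1}=0), until the denominator exceeds 56:
  i=0: a_0=5, p_0 = 5*1 + 0 = 5, q_0 = 5*0 + 1 = 1.
  i=1: a_1=5, p_1 = 5*5 + 1 = 26, q_1 = 5*1 + 0 = 5.
  i=2: a_2=2, p_2 = 2*26 + 5 = 57, q_2 = 2*5 + 1 = 11.
  i=3: a_3=25, p_3 = 25*57 + 26 = 1451, q_3 = 25*11 + 5 = 280.
q_3 = 280 > 56, so the last convergent with denominator <= 56 is p_2/q_2 = 57/11.
The closest fraction with denominator <= 56 is either p_2/q_2 or the intermediate fraction (k*p_2 + p_1)/(k*q_2 + q_1) with the largest k >= 1 whose denominator stays <= 56; these approach x as k grows, and every other convergent or intermediate fraction in range is farther away.
Largest k: floor((56 - q_1)/q_2) = floor((56 - 5)/11) = 4.
That gives (4*57 + 26)/(4*11 + 5) = 254/49.
Compare the errors: |x - 57/11| = |1451*11 - 57*280|/(280*11) = 1/3080, and |x - 254/49| = |1451*49 - 254*280|/(280*49) = 21/13720.
Cross-multiplying, 1*13720 = 13720 < 64680 = 21*3080, so 1/3080 is smaller: the convergent 57/11 is closer to x than 254/49.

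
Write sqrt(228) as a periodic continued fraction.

Write x_i = (sqrt(228) + m_i)/d_i with (m_0, d_0) = (0, 1). a_0 = floor(sqrt(228)) = 15, since 15^2 = 225 <= 228 < 256 = 16^2.
Iterate m_{i+1} = d_i*a_i - m_i, d_{i+1} = (228 - m_{i+1}^2)/d_i, a_{i+1} = floor((a_0 + m_{i+1})/d_{i+1}):
  m_1 = 1*15 - 0 = 15, d_1 = (228 - 15^2)/1 = 3/1 = 3, a_1 = floor((15 + 15)/3) = 10.
  m_2 = 3*10 - 15 = 15, d_2 = (228 - 15^2)/3 = 3/3 = 1, a_2 = floor((15 + 15)/1) = 30.
  m_3 = 1*30 - 15 = 15, d_3 = (228 - 15^2)/1 = 3/1 = 3: (m_3, d_3) = (m_1, d_1) = (15, 3), so from here the quotients repeat a_1, a_2; the period length is 2.
Hence the expansion of sqrt(228) is a_0 = 15 followed by the repeating block 10, 30 (period 2).

[15; (10, 30)]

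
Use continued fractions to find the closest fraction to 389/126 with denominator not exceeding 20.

Expand x = 389/126 as a continued fraction with the Euclidean algorithm:
  389 = 3*126 + 11, so a_0 = 3.
  126 = 11*11 + 5, so a_1 = 11.
  11 = 2*5 + 1, so a_2 = 2.
  5 = 5*1 + 0, so a_3 = 5.
so x = [3; 11, 2, 5].
Convergents (p_i = a_i*p_{i-1} + p_{i-2}, q_i = a_i*q_{i-1} + q_{i-2} with p_{-2}=0, p_{-1}=1, q_{-2}=1, q_{-1}=0), until the denominator exceeds 20:
  i=0: a_0=3, p_0 = 3*1 + 0 = 3, q_0 = 3*0 + 1 = 1.
  i=1: a_1=11, p_1 = 11*3 + 1 = 34, q_1 = 11*1 + 0 = 11.
  i=2: a_2=2, p_2 = 2*34 + 3 = 71, q_2 = 2*11 + 1 = 23.
q_2 = 23 > 20, so the last convergent with denominator <= 20 is p_1/q_1 = 34/11.
The closest fraction with denominator <= 20 is either p_1/q_1 or the intermediate fraction (k*p_1 + p_0)/(k*q_1 + q_0) with the largest k >= 1 whose denominator stays <= 20; these approach x as k grows, and every other convergent or intermediate fraction in range is farther away.
Largest k: floor((20 - q_0)/q_1) = floor((20 - 1)/11) = 1.
That gives (1*34 + 3)/(1*11 + 1) = 37/12.
Compare the errors: |x - 34/11| = |389*11 - 34*126|/(126*11) = 5/1386, and |x - 37/12| = |389*12 - 37*126|/(126*12) = 6/1512.
Cross-multiplying, 5*1512 = 7560 < 8316 = 6*1386, so 5/1386 is smaller: the convergent 34/11 is closer to x than 37/12.

34/11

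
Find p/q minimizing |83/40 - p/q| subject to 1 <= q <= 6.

Expand x = 83/40 as a continued fraction with the Euclidean algorithm:
  83 = 2*40 + 3, so a_0 = 2.
  40 = 13*3 + 1, so a_1 = 13.
  3 = 3*1 + 0, so a_2 = 3.
so x = [2; 13, 3].
Convergents (p_i = a_i*p_{i-1} + p_{i-2}, q_i = a_i*q_{i-1} + q_{i-2} with p_{-2}=0, p_{-1}=1, q_{-2}=1, q_{-1}=0), until the denominator exceeds 6:
  i=0: a_0=2, p_0 = 2*1 + 0 = 2, q_0 = 2*0 + 1 = 1.
  i=1: a_1=13, p_1 = 13*2 + 1 = 27, q_1 = 13*1 + 0 = 13.
q_1 = 13 > 6, so the last convergent with denominator <= 6 is p_0/q_0 = 2/1.
The closest fraction with denominator <= 6 is either p_0/q_0 or the intermediate fraction (k*p_0 + p_{-1})/(k*q_0 + q_{-1}) with the largest k >= 1 whose denominator stays <= 6; these approach x as k grows, and every other convergent or intermediate fraction in range is farther away.
Largest k: floor((6 - q_{-1})/q_0) = floor((6 - 0)/1) = 6 (using the seeds p_{-1} = 1, q_{-1} = 0).
That gives (6*2 + 1)/(6*1 + 0) = 13/6.
Compare the errors: |x - 2/1| = |83*1 - 2*40|/(40*1) = 3/40, and |x - 13/6| = |83*6 - 13*40|/(40*6) = 22/240.
Cross-multiplying, 3*240 = 720 < 880 = 22*40, so 3/40 is smaller: the convergent 2/1 is closer to x than 13/6.

2/1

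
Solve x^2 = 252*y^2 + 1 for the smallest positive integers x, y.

(x, y) = (127, 8)

First expand sqrt(252) as a continued fraction. With x_i = (sqrt(252) + m_i)/d_i and (m_0, d_0) = (0, 1): a_0 = floor(sqrt(252)) = 15, since 15^2 = 225 <= 252 < 256 = 16^2.
Iterate m_{i+1} = d_i*a_i - m_i, d_{i+1} = (252 - m_{i+1}^2)/d_i, a_{i+1} = floor((a_0 + m_{i+1})/d_{i+1}):
  m_1 = 1*15 - 0 = 15, d_1 = (252 - 15^2)/1 = 27/1 = 27, a_1 = floor((15 + 15)/27) = 1.
  m_2 = 27*1 - 15 = 12, d_2 = (252 - 12^2)/27 = 108/27 = 4, a_2 = floor((15 + 12)/4) = 6.
  m_3 = 4*6 - 12 = 12, d_3 = (252 - 12^2)/4 = 108/4 = 27, a_3 = floor((15 + 12)/27) = 1.
  m_4 = 27*1 - 12 = 15, d_4 = (252 - 15^2)/27 = 27/27 = 1, a_4 = floor((15 + 15)/1) = 30.
  m_5 = 1*30 - 15 = 15, d_5 = (252 - 15^2)/1 = 27/1 = 27: (m_5, d_5) = (m_1, d_1) = (15, 27), so from here the quotients repeat a_1, ..., a_4; the period length is 4.
So sqrt(252) = [15; (1, 6, 1, 30)] with period length k = 4.
k is even, so the fundamental solution of x^2 - 252y^2 = 1 is (p_{k-1}, q_{k-1}) = (p_3, q_3); compute convergents through index 3.
Convergents (p_i = a_i*p_{i-1} + p_{i-2}, q_i = a_i*q_{i-1} + q_{i-2} with p_{-2}=0, p_{-1}=1, q_{-2}=1, q_{-1}=0):
  i=0: a_0=15, p_0 = 15*1 + 0 = 15, q_0 = 15*0 + 1 = 1.
  i=1: a_1=1, p_1 = 1*15 + 1 = 16, q_1 = 1*1 + 0 = 1.
  i=2: a_2=6, p_2 = 6*16 + 15 = 111, q_2 = 6*1 + 1 = 7.
  i=3: a_3=1, p_3 = 1*111 + 16 = 127, q_3 = 1*7 + 1 = 8.
Check: 127^2 - 252*8^2 = 16129 - 16128 = 1, so (x, y) = (127, 8) solves the equation, and by the theorem it is the least positive solution.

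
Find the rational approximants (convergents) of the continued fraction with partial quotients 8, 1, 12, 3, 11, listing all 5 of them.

8/1, 9/1, 116/13, 357/40, 4043/453

Using the convergent recurrence p_i = a_i*p_{i-1} + p_{i-2}, q_i = a_i*q_{i-1} + q_{i-2} with p_{-2}=0, p_{-1}=1, q_{-2}=1, q_{-1}=0:
  i=0: a_0=8, p_0 = 8*1 + 0 = 8, q_0 = 8*0 + 1 = 1.
  i=1: a_1=1, p_1 = 1*8 + 1 = 9, q_1 = 1*1 + 0 = 1.
  i=2: a_2=12, p_2 = 12*9 + 8 = 116, q_2 = 12*1 + 1 = 13.
  i=3: a_3=3, p_3 = 3*116 + 9 = 357, q_3 = 3*13 + 1 = 40.
  i=4: a_4=11, p_4 = 11*357 + 116 = 4043, q_4 = 11*40 + 13 = 453.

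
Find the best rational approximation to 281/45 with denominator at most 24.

25/4

Expand x = 281/45 as a continued fraction with the Euclidean algorithm:
  281 = 6*45 + 11, so a_0 = 6.
  45 = 4*11 + 1, so a_1 = 4.
  11 = 11*1 + 0, so a_2 = 11.
so x = [6; 4, 11].
Convergents (p_i = a_i*p_{i-1} + p_{i-2}, q_i = a_i*q_{i-1} + q_{i-2} with p_{-2}=0, p_{-1}=1, q_{-2}=1, q_{-1}=0), until the denominator exceeds 24:
  i=0: a_0=6, p_0 = 6*1 + 0 = 6, q_0 = 6*0 + 1 = 1.
  i=1: a_1=4, p_1 = 4*6 + 1 = 25, q_1 = 4*1 + 0 = 4.
  i=2: a_2=11, p_2 = 11*25 + 6 = 281, q_2 = 11*4 + 1 = 45.
q_2 = 45 > 24, so the last convergent with denominator <= 24 is p_1/q_1 = 25/4.
The closest fraction with denominator <= 24 is either p_1/q_1 or the intermediate fraction (k*p_1 + p_0)/(k*q_1 + q_0) with the largest k >= 1 whose denominator stays <= 24; these approach x as k grows, and every other convergent or intermediate fraction in range is farther away.
Largest k: floor((24 - q_0)/q_1) = floor((24 - 1)/4) = 5.
That gives (5*25 + 6)/(5*4 + 1) = 131/21.
Compare the errors: |x - 25/4| = |281*4 - 25*45|/(45*4) = 1/180, and |x - 131/21| = |281*21 - 131*45|/(45*21) = 6/945.
Cross-multiplying, 1*945 = 945 < 1080 = 6*180, so 1/180 is smaller: the convergent 25/4 is closer to x than 131/21.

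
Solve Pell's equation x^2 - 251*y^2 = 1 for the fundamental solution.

(x, y) = (3674890, 231957)

First expand sqrt(251) as a continued fraction. With x_i = (sqrt(251) + m_i)/d_i and (m_0, d_0) = (0, 1): a_0 = floor(sqrt(251)) = 15, since 15^2 = 225 <= 251 < 256 = 16^2.
Iterate m_{i+1} = d_i*a_i - m_i, d_{i+1} = (251 - m_{i+1}^2)/d_i, a_{i+1} = floor((a_0 + m_{i+1})/d_{i+1}):
  m_1 = 1*15 - 0 = 15, d_1 = (251 - 15^2)/1 = 26/1 = 26, a_1 = floor((15 + 15)/26) = 1.
  m_2 = 26*1 - 15 = 11, d_2 = (251 - 11^2)/26 = 130/26 = 5, a_2 = floor((15 + 11)/5) = 5.
  m_3 = 5*5 - 11 = 14, d_3 = (251 - 14^2)/5 = 55/5 = 11, a_3 = floor((15 + 14)/11) = 2.
  m_4 = 11*2 - 14 = 8, d_4 = (251 - 8^2)/11 = 187/11 = 17, a_4 = floor((15 + 8)/17) = 1.
  m_5 = 17*1 - 8 = 9, d_5 = (251 - 9^2)/17 = 170/17 = 10, a_5 = floor((15 + 9)/10) = 2.
  m_6 = 10*2 - 9 = 11, d_6 = (251 - 11^2)/10 = 130/10 = 13, a_6 = floor((15 + 11)/13) = 2.
  m_7 = 13*2 - 11 = 15, d_7 = (251 - 15^2)/13 = 26/13 = 2, a_7 = floor((15 + 15)/2) = 15.
  m_8 = 2*15 - 15 = 15, d_8 = (251 - 15^2)/2 = 26/2 = 13, a_8 = floor((15 + 15)/13) = 2.
  m_9 = 13*2 - 15 = 11, d_9 = (251 - 11^2)/13 = 130/13 = 10, a_9 = floor((15 + 11)/10) = 2.
  m_10 = 10*2 - 11 = 9, d_10 = (251 - 9^2)/10 = 170/10 = 17, a_10 = floor((15 + 9)/17) = 1.
  m_11 = 17*1 - 9 = 8, d_11 = (251 - 8^2)/17 = 187/17 = 11, a_11 = floor((15 + 8)/11) = 2.
  m_12 = 11*2 - 8 = 14, d_12 = (251 - 14^2)/11 = 55/11 = 5, a_12 = floor((15 + 14)/5) = 5.
  m_13 = 5*5 - 14 = 11, d_13 = (251 - 11^2)/5 = 130/5 = 26, a_13 = floor((15 + 11)/26) = 1.
  m_14 = 26*1 - 11 = 15, d_14 = (251 - 15^2)/26 = 26/26 = 1, a_14 = floor((15 + 15)/1) = 30.
  m_15 = 1*30 - 15 = 15, d_15 = (251 - 15^2)/1 = 26/1 = 26: (m_15, d_15) = (m_1, d_1) = (15, 26), so from here the quotients repeat a_1, ..., a_14; the period length is 14.
So sqrt(251) = [15; (1, 5, 2, 1, 2, 2, 15, 2, 2, 1, 2, 5, 1, 30)] with period length k = 14.
k is even, so the fundamental solution of x^2 - 251y^2 = 1 is (p_{k-1}, q_{k-1}) = (p_13, q_13); compute convergents through index 13.
Convergents (p_i = a_i*p_{i-1} + p_{i-2}, q_i = a_i*q_{i-1} + q_{i-2} with p_{-2}=0, p_{-1}=1, q_{-2}=1, q_{-1}=0):
  i=0: a_0=15, p_0 = 15*1 + 0 = 15, q_0 = 15*0 + 1 = 1.
  i=1: a_1=1, p_1 = 1*15 + 1 = 16, q_1 = 1*1 + 0 = 1.
  i=2: a_2=5, p_2 = 5*16 + 15 = 95, q_2 = 5*1 + 1 = 6.
  i=3: a_3=2, p_3 = 2*95 + 16 = 206, q_3 = 2*6 + 1 = 13.
  i=4: a_4=1, p_4 = 1*206 + 95 = 301, q_4 = 1*13 + 6 = 19.
  i=5: a_5=2, p_5 = 2*301 + 206 = 808, q_5 = 2*19 + 13 = 51.
  i=6: a_6=2, p_6 = 2*808 + 301 = 1917, q_6 = 2*51 + 19 = 121.
  i=7: a_7=15, p_7 = 15*1917 + 808 = 29563, q_7 = 15*121 + 51 = 1866.
  i=8: a_8=2, p_8 = 2*29563 + 1917 = 61043, q_8 = 2*1866 + 121 = 3853.
  i=9: a_9=2, p_9 = 2*61043 + 29563 = 151649, q_9 = 2*3853 + 1866 = 9572.
  i=10: a_10=1, p_10 = 1*151649 + 61043 = 212692, q_10 = 1*9572 + 3853 = 13425.
  i=11: a_11=2, p_11 = 2*212692 + 151649 = 577033, q_11 = 2*13425 + 9572 = 36422.
  i=12: a_12=5, p_12 = 5*577033 + 212692 = 3097857, q_12 = 5*36422 + 13425 = 195535.
  i=13: a_13=1, p_13 = 1*3097857 + 577033 = 3674890, q_13 = 1*195535 + 36422 = 231957.
Check: 3674890^2 - 251*231957^2 = 13504816512100 - 13504816512099 = 1, so (x, y) = (3674890, 231957) solves the equation, and by the theorem it is the least positive solution.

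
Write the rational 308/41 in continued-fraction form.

[7; 1, 1, 20]

Run the Euclidean algorithm on 308 and 41; the successive quotients are the partial quotients a_0, a_1, ... (each step inverts the fractional part left over by the previous one):
  308 = 7*41 + 21, so a_0 = 7.
  41 = 1*21 + 20, so a_1 = 1.
  21 = 1*20 + 1, so a_2 = 1.
  20 = 20*1 + 0, so a_3 = 20.
The remainder reaches 0 after 4 divisions, so the expansion has 4 partial quotients, read off in order.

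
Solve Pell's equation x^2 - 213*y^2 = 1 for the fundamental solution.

(x, y) = (194399, 13320)

First expand sqrt(213) as a continued fraction. With x_i = (sqrt(213) + m_i)/d_i and (m_0, d_0) = (0, 1): a_0 = floor(sqrt(213)) = 14, since 14^2 = 196 <= 213 < 225 = 15^2.
Iterate m_{i+1} = d_i*a_i - m_i, d_{i+1} = (213 - m_{i+1}^2)/d_i, a_{i+1} = floor((a_0 + m_{i+1})/d_{i+1}):
  m_1 = 1*14 - 0 = 14, d_1 = (213 - 14^2)/1 = 17/1 = 17, a_1 = floor((14 + 14)/17) = 1.
  m_2 = 17*1 - 14 = 3, d_2 = (213 - 3^2)/17 = 204/17 = 12, a_2 = floor((14 + 3)/12) = 1.
  m_3 = 12*1 - 3 = 9, d_3 = (213 - 9^2)/12 = 132/12 = 11, a_3 = floor((14 + 9)/11) = 2.
  m_4 = 11*2 - 9 = 13, d_4 = (213 - 13^2)/11 = 44/11 = 4, a_4 = floor((14 + 13)/4) = 6.
  m_5 = 4*6 - 13 = 11, d_5 = (213 - 11^2)/4 = 92/4 = 23, a_5 = floor((14 + 11)/23) = 1.
  m_6 = 23*1 - 11 = 12, d_6 = (213 - 12^2)/23 = 69/23 = 3, a_6 = floor((14 + 12)/3) = 8.
  m_7 = 3*8 - 12 = 12, d_7 = (213 - 12^2)/3 = 69/3 = 23, a_7 = floor((14 + 12)/23) = 1.
  m_8 = 23*1 - 12 = 11, d_8 = (213 - 11^2)/23 = 92/23 = 4, a_8 = floor((14 + 11)/4) = 6.
  m_9 = 4*6 - 11 = 13, d_9 = (213 - 13^2)/4 = 44/4 = 11, a_9 = floor((14 + 13)/11) = 2.
  m_10 = 11*2 - 13 = 9, d_10 = (213 - 9^2)/11 = 132/11 = 12, a_10 = floor((14 + 9)/12) = 1.
  m_11 = 12*1 - 9 = 3, d_11 = (213 - 3^2)/12 = 204/12 = 17, a_11 = floor((14 + 3)/17) = 1.
  m_12 = 17*1 - 3 = 14, d_12 = (213 - 14^2)/17 = 17/17 = 1, a_12 = floor((14 + 14)/1) = 28.
  m_13 = 1*28 - 14 = 14, d_13 = (213 - 14^2)/1 = 17/1 = 17: (m_13, d_13) = (m_1, d_1) = (14, 17), so from here the quotients repeat a_1, ..., a_12; the period length is 12.
So sqrt(213) = [14; (1, 1, 2, 6, 1, 8, 1, 6, 2, 1, 1, 28)] with period length k = 12.
k is even, so the fundamental solution of x^2 - 213y^2 = 1 is (p_{k-1}, q_{k-1}) = (p_11, q_11); compute convergents through index 11.
Convergents (p_i = a_i*p_{i-1} + p_{i-2}, q_i = a_i*q_{i-1} + q_{i-2} with p_{-2}=0, p_{-1}=1, q_{-2}=1, q_{-1}=0):
  i=0: a_0=14, p_0 = 14*1 + 0 = 14, q_0 = 14*0 + 1 = 1.
  i=1: a_1=1, p_1 = 1*14 + 1 = 15, q_1 = 1*1 + 0 = 1.
  i=2: a_2=1, p_2 = 1*15 + 14 = 29, q_2 = 1*1 + 1 = 2.
  i=3: a_3=2, p_3 = 2*29 + 15 = 73, q_3 = 2*2 + 1 = 5.
  i=4: a_4=6, p_4 = 6*73 + 29 = 467, q_4 = 6*5 + 2 = 32.
  i=5: a_5=1, p_5 = 1*467 + 73 = 540, q_5 = 1*32 + 5 = 37.
  i=6: a_6=8, p_6 = 8*540 + 467 = 4787, q_6 = 8*37 + 32 = 328.
  i=7: a_7=1, p_7 = 1*4787 + 540 = 5327, q_7 = 1*328 + 37 = 365.
  i=8: a_8=6, p_8 = 6*5327 + 4787 = 36749, q_8 = 6*365 + 328 = 2518.
  i=9: a_9=2, p_9 = 2*36749 + 5327 = 78825, q_9 = 2*2518 + 365 = 5401.
  i=10: a_10=1, p_10 = 1*78825 + 36749 = 115574, q_10 = 1*5401 + 2518 = 7919.
  i=11: a_11=1, p_11 = 1*115574 + 78825 = 194399, q_11 = 1*7919 + 5401 = 13320.
Check: 194399^2 - 213*13320^2 = 37790971201 - 37790971200 = 1, so (x, y) = (194399, 13320) solves the equation, and by the theorem it is the least positive solution.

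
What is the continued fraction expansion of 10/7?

Run the Euclidean algorithm on 10 and 7; the successive quotients are the partial quotients a_0, a_1, ... (each step inverts the fractional part left over by the previous one):
  10 = 1*7 + 3, so a_0 = 1.
  7 = 2*3 + 1, so a_1 = 2.
  3 = 3*1 + 0, so a_2 = 3.
The remainder reaches 0 after 3 divisions, so the expansion has 3 partial quotients, read off in order.

[1; 2, 3]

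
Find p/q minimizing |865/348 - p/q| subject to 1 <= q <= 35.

Expand x = 865/348 as a continued fraction with the Euclidean algorithm:
  865 = 2*348 + 169, so a_0 = 2.
  348 = 2*169 + 10, so a_1 = 2.
  169 = 16*10 + 9, so a_2 = 16.
  10 = 1*9 + 1, so a_3 = 1.
  9 = 9*1 + 0, so a_4 = 9.
so x = [2; 2, 16, 1, 9].
Convergents (p_i = a_i*p_{i-1} + p_{i-2}, q_i = a_i*q_{i-1} + q_{i-2} with p_{-2}=0, p_{-1}=1, q_{-2}=1, q_{-1}=0), until the denominator exceeds 35:
  i=0: a_0=2, p_0 = 2*1 + 0 = 2, q_0 = 2*0 + 1 = 1.
  i=1: a_1=2, p_1 = 2*2 + 1 = 5, q_1 = 2*1 + 0 = 2.
  i=2: a_2=16, p_2 = 16*5 + 2 = 82, q_2 = 16*2 + 1 = 33.
  i=3: a_3=1, p_3 = 1*82 + 5 = 87, q_3 = 1*33 + 2 = 35.
  i=4: a_4=9, p_4 = 9*87 + 82 = 865, q_4 = 9*35 + 33 = 348.
q_4 = 348 > 35, so the last convergent with denominator <= 35 is p_3/q_3 = 87/35.
The closest fraction with denominator <= 35 is either p_3/q_3 or the intermediate fraction (k*p_3 + p_2)/(k*q_3 + q_2) with the largest k >= 1 whose denominator stays <= 35; these approach x as k grows, and every other convergent or intermediate fraction in range is farther away.
Largest k: floor((35 - q_2)/q_3) = floor((35 - 33)/35) = 0.
Since k = 0, no intermediate fraction beyond p_3/q_3 has denominator <= 35, so the convergent 87/35 is the closest (its error is |865*35 - 87*348|/(348*35) = 1/12180).

87/35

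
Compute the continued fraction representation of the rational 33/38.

[0; 1, 6, 1, 1, 2]

Run the Euclidean algorithm on 33 and 38; the successive quotients are the partial quotients a_0, a_1, ... (each step inverts the fractional part left over by the previous one):
  33 = 0*38 + 33, so a_0 = 0.
  38 = 1*33 + 5, so a_1 = 1.
  33 = 6*5 + 3, so a_2 = 6.
  5 = 1*3 + 2, so a_3 = 1.
  3 = 1*2 + 1, so a_4 = 1.
  2 = 2*1 + 0, so a_5 = 2.
The remainder reaches 0 after 6 divisions, so the expansion has 6 partial quotients, read off in order.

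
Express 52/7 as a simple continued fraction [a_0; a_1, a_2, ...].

Run the Euclidean algorithm on 52 and 7; the successive quotients are the partial quotients a_0, a_1, ... (each step inverts the fractional part left over by the previous one):
  52 = 7*7 + 3, so a_0 = 7.
  7 = 2*3 + 1, so a_1 = 2.
  3 = 3*1 + 0, so a_2 = 3.
The remainder reaches 0 after 3 divisions, so the expansion has 3 partial quotients, read off in order.

[7; 2, 3]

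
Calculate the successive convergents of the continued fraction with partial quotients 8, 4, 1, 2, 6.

8/1, 33/4, 41/5, 115/14, 731/89

Using the convergent recurrence p_i = a_i*p_{i-1} + p_{i-2}, q_i = a_i*q_{i-1} + q_{i-2} with p_{-2}=0, p_{-1}=1, q_{-2}=1, q_{-1}=0:
  i=0: a_0=8, p_0 = 8*1 + 0 = 8, q_0 = 8*0 + 1 = 1.
  i=1: a_1=4, p_1 = 4*8 + 1 = 33, q_1 = 4*1 + 0 = 4.
  i=2: a_2=1, p_2 = 1*33 + 8 = 41, q_2 = 1*4 + 1 = 5.
  i=3: a_3=2, p_3 = 2*41 + 33 = 115, q_3 = 2*5 + 4 = 14.
  i=4: a_4=6, p_4 = 6*115 + 41 = 731, q_4 = 6*14 + 5 = 89.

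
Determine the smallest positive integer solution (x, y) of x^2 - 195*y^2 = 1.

(x, y) = (14, 1)

First expand sqrt(195) as a continued fraction. With x_i = (sqrt(195) + m_i)/d_i and (m_0, d_0) = (0, 1): a_0 = floor(sqrt(195)) = 13, since 13^2 = 169 <= 195 < 196 = 14^2.
Iterate m_{i+1} = d_i*a_i - m_i, d_{i+1} = (195 - m_{i+1}^2)/d_i, a_{i+1} = floor((a_0 + m_{i+1})/d_{i+1}):
  m_1 = 1*13 - 0 = 13, d_1 = (195 - 13^2)/1 = 26/1 = 26, a_1 = floor((13 + 13)/26) = 1.
  m_2 = 26*1 - 13 = 13, d_2 = (195 - 13^2)/26 = 26/26 = 1, a_2 = floor((13 + 13)/1) = 26.
  m_3 = 1*26 - 13 = 13, d_3 = (195 - 13^2)/1 = 26/1 = 26: (m_3, d_3) = (m_1, d_1) = (13, 26), so from here the quotients repeat a_1, a_2; the period length is 2.
So sqrt(195) = [13; (1, 26)] with period length k = 2.
k is even, so the fundamental solution of x^2 - 195y^2 = 1 is (p_{k-1}, q_{k-1}) = (p_1, q_1); compute convergents through index 1.
Convergents (p_i = a_i*p_{i-1} + p_{i-2}, q_i = a_i*q_{i-1} + q_{i-2} with p_{-2}=0, p_{-1}=1, q_{-2}=1, q_{-1}=0):
  i=0: a_0=13, p_0 = 13*1 + 0 = 13, q_0 = 13*0 + 1 = 1.
  i=1: a_1=1, p_1 = 1*13 + 1 = 14, q_1 = 1*1 + 0 = 1.
Check: 14^2 - 195*1^2 = 196 - 195 = 1, so (x, y) = (14, 1) solves the equation, and by the theorem it is the least positive solution.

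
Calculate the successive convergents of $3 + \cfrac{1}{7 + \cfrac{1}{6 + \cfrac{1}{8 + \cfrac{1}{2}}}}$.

3/1, 22/7, 135/43, 1102/351, 2339/745

Using the convergent recurrence p_i = a_i*p_{i-1} + p_{i-2}, q_i = a_i*q_{i-1} + q_{i-2} with p_{-2}=0, p_{-1}=1, q_{-2}=1, q_{-1}=0:
  i=0: a_0=3, p_0 = 3*1 + 0 = 3, q_0 = 3*0 + 1 = 1.
  i=1: a_1=7, p_1 = 7*3 + 1 = 22, q_1 = 7*1 + 0 = 7.
  i=2: a_2=6, p_2 = 6*22 + 3 = 135, q_2 = 6*7 + 1 = 43.
  i=3: a_3=8, p_3 = 8*135 + 22 = 1102, q_3 = 8*43 + 7 = 351.
  i=4: a_4=2, p_4 = 2*1102 + 135 = 2339, q_4 = 2*351 + 43 = 745.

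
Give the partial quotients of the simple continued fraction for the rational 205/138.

Run the Euclidean algorithm on 205 and 138; the successive quotients are the partial quotients a_0, a_1, ... (each step inverts the fractional part left over by the previous one):
  205 = 1*138 + 67, so a_0 = 1.
  138 = 2*67 + 4, so a_1 = 2.
  67 = 16*4 + 3, so a_2 = 16.
  4 = 1*3 + 1, so a_3 = 1.
  3 = 3*1 + 0, so a_4 = 3.
The remainder reaches 0 after 5 divisions, so the expansion has 5 partial quotients, read off in order.

[1; 2, 16, 1, 3]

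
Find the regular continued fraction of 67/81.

Run the Euclidean algorithm on 67 and 81; the successive quotients are the partial quotients a_0, a_1, ... (each step inverts the fractional part left over by the previous one):
  67 = 0*81 + 67, so a_0 = 0.
  81 = 1*67 + 14, so a_1 = 1.
  67 = 4*14 + 11, so a_2 = 4.
  14 = 1*11 + 3, so a_3 = 1.
  11 = 3*3 + 2, so a_4 = 3.
  3 = 1*2 + 1, so a_5 = 1.
  2 = 2*1 + 0, so a_6 = 2.
The remainder reaches 0 after 7 divisions, so the expansion has 7 partial quotients, read off in order.

[0; 1, 4, 1, 3, 1, 2]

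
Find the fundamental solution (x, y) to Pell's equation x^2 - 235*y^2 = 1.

First expand sqrt(235) as a continued fraction. With x_i = (sqrt(235) + m_i)/d_i and (m_0, d_0) = (0, 1): a_0 = floor(sqrt(235)) = 15, since 15^2 = 225 <= 235 < 256 = 16^2.
Iterate m_{i+1} = d_i*a_i - m_i, d_{i+1} = (235 - m_{i+1}^2)/d_i, a_{i+1} = floor((a_0 + m_{i+1})/d_{i+1}):
  m_1 = 1*15 - 0 = 15, d_1 = (235 - 15^2)/1 = 10/1 = 10, a_1 = floor((15 + 15)/10) = 3.
  m_2 = 10*3 - 15 = 15, d_2 = (235 - 15^2)/10 = 10/10 = 1, a_2 = floor((15 + 15)/1) = 30.
  m_3 = 1*30 - 15 = 15, d_3 = (235 - 15^2)/1 = 10/1 = 10: (m_3, d_3) = (m_1, d_1) = (15, 10), so from here the quotients repeat a_1, a_2; the period length is 2.
So sqrt(235) = [15; (3, 30)] with period length k = 2.
k is even, so the fundamental solution of x^2 - 235y^2 = 1 is (p_{k-1}, q_{k-1}) = (p_1, q_1); compute convergents through index 1.
Convergents (p_i = a_i*p_{i-1} + p_{i-2}, q_i = a_i*q_{i-1} + q_{i-2} with p_{-2}=0, p_{-1}=1, q_{-2}=1, q_{-1}=0):
  i=0: a_0=15, p_0 = 15*1 + 0 = 15, q_0 = 15*0 + 1 = 1.
  i=1: a_1=3, p_1 = 3*15 + 1 = 46, q_1 = 3*1 + 0 = 3.
Check: 46^2 - 235*3^2 = 2116 - 2115 = 1, so (x, y) = (46, 3) solves the equation, and by the theorem it is the least positive solution.

(x, y) = (46, 3)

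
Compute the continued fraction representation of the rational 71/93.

Run the Euclidean algorithm on 71 and 93; the successive quotients are the partial quotients a_0, a_1, ... (each step inverts the fractional part left over by the previous one):
  71 = 0*93 + 71, so a_0 = 0.
  93 = 1*71 + 22, so a_1 = 1.
  71 = 3*22 + 5, so a_2 = 3.
  22 = 4*5 + 2, so a_3 = 4.
  5 = 2*2 + 1, so a_4 = 2.
  2 = 2*1 + 0, so a_5 = 2.
The remainder reaches 0 after 6 divisions, so the expansion has 6 partial quotients, read off in order.

[0; 1, 3, 4, 2, 2]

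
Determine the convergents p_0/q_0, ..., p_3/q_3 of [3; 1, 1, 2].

Using the convergent recurrence p_i = a_i*p_{i-1} + p_{i-2}, q_i = a_i*q_{i-1} + q_{i-2} with p_{-2}=0, p_{-1}=1, q_{-2}=1, q_{-1}=0:
  i=0: a_0=3, p_0 = 3*1 + 0 = 3, q_0 = 3*0 + 1 = 1.
  i=1: a_1=1, p_1 = 1*3 + 1 = 4, q_1 = 1*1 + 0 = 1.
  i=2: a_2=1, p_2 = 1*4 + 3 = 7, q_2 = 1*1 + 1 = 2.
  i=3: a_3=2, p_3 = 2*7 + 4 = 18, q_3 = 2*2 + 1 = 5.

3/1, 4/1, 7/2, 18/5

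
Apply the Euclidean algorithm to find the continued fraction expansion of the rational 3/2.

[1; 2]

Run the Euclidean algorithm on 3 and 2; the successive quotients are the partial quotients a_0, a_1, ... (each step inverts the fractional part left over by the previous one):
  3 = 1*2 + 1, so a_0 = 1.
  2 = 2*1 + 0, so a_1 = 2.
The remainder reaches 0 after 2 divisions, so the expansion has 2 partial quotients, read off in order.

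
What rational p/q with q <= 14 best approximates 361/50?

Expand x = 361/50 as a continued fraction with the Euclidean algorithm:
  361 = 7*50 + 11, so a_0 = 7.
  50 = 4*11 + 6, so a_1 = 4.
  11 = 1*6 + 5, so a_2 = 1.
  6 = 1*5 + 1, so a_3 = 1.
  5 = 5*1 + 0, so a_4 = 5.
so x = [7; 4, 1, 1, 5].
Convergents (p_i = a_i*p_{i-1} + p_{i-2}, q_i = a_i*q_{i-1} + q_{i-2} with p_{-2}=0, p_{-1}=1, q_{-2}=1, q_{-1}=0), until the denominator exceeds 14:
  i=0: a_0=7, p_0 = 7*1 + 0 = 7, q_0 = 7*0 + 1 = 1.
  i=1: a_1=4, p_1 = 4*7 + 1 = 29, q_1 = 4*1 + 0 = 4.
  i=2: a_2=1, p_2 = 1*29 + 7 = 36, q_2 = 1*4 + 1 = 5.
  i=3: a_3=1, p_3 = 1*36 + 29 = 65, q_3 = 1*5 + 4 = 9.
  i=4: a_4=5, p_4 = 5*65 + 36 = 361, q_4 = 5*9 + 5 = 50.
q_4 = 50 > 14, so the last convergent with denominator <= 14 is p_3/q_3 = 65/9.
The closest fraction with denominator <= 14 is either p_3/q_3 or the intermediate fraction (k*p_3 + p_2)/(k*q_3 + q_2) with the largest k >= 1 whose denominator stays <= 14; these approach x as k grows, and every other convergent or intermediate fraction in range is farther away.
Largest k: floor((14 - q_2)/q_3) = floor((14 - 5)/9) = 1.
That gives (1*65 + 36)/(1*9 + 5) = 101/14.
Compare the errors: |x - 65/9| = |361*9 - 65*50|/(50*9) = 1/450, and |x - 101/14| = |361*14 - 101*50|/(50*14) = 4/700.
Cross-multiplying, 1*700 = 700 < 1800 = 4*450, so 1/450 is smaller: the convergent 65/9 is closer to x than 101/14.

65/9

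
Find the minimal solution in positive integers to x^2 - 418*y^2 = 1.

(x, y) = (33857, 1656)

First expand sqrt(418) as a continued fraction. With x_i = (sqrt(418) + m_i)/d_i and (m_0, d_0) = (0, 1): a_0 = floor(sqrt(418)) = 20, since 20^2 = 400 <= 418 < 441 = 21^2.
Iterate m_{i+1} = d_i*a_i - m_i, d_{i+1} = (418 - m_{i+1}^2)/d_i, a_{i+1} = floor((a_0 + m_{i+1})/d_{i+1}):
  m_1 = 1*20 - 0 = 20, d_1 = (418 - 20^2)/1 = 18/1 = 18, a_1 = floor((20 + 20)/18) = 2.
  m_2 = 18*2 - 20 = 16, d_2 = (418 - 16^2)/18 = 162/18 = 9, a_2 = floor((20 + 16)/9) = 4.
  m_3 = 9*4 - 16 = 20, d_3 = (418 - 20^2)/9 = 18/9 = 2, a_3 = floor((20 + 20)/2) = 20.
  m_4 = 2*20 - 20 = 20, d_4 = (418 - 20^2)/2 = 18/2 = 9, a_4 = floor((20 + 20)/9) = 4.
  m_5 = 9*4 - 20 = 16, d_5 = (418 - 16^2)/9 = 162/9 = 18, a_5 = floor((20 + 16)/18) = 2.
  m_6 = 18*2 - 16 = 20, d_6 = (418 - 20^2)/18 = 18/18 = 1, a_6 = floor((20 + 20)/1) = 40.
  m_7 = 1*40 - 20 = 20, d_7 = (418 - 20^2)/1 = 18/1 = 18: (m_7, d_7) = (m_1, d_1) = (20, 18), so from here the quotients repeat a_1, ..., a_6; the period length is 6.
So sqrt(418) = [20; (2, 4, 20, 4, 2, 40)] with period length k = 6.
k is even, so the fundamental solution of x^2 - 418y^2 = 1 is (p_{k-1}, q_{k-1}) = (p_5, q_5); compute convergents through index 5.
Convergents (p_i = a_i*p_{i-1} + p_{i-2}, q_i = a_i*q_{i-1} + q_{i-2} with p_{-2}=0, p_{-1}=1, q_{-2}=1, q_{-1}=0):
  i=0: a_0=20, p_0 = 20*1 + 0 = 20, q_0 = 20*0 + 1 = 1.
  i=1: a_1=2, p_1 = 2*20 + 1 = 41, q_1 = 2*1 + 0 = 2.
  i=2: a_2=4, p_2 = 4*41 + 20 = 184, q_2 = 4*2 + 1 = 9.
  i=3: a_3=20, p_3 = 20*184 + 41 = 3721, q_3 = 20*9 + 2 = 182.
  i=4: a_4=4, p_4 = 4*3721 + 184 = 15068, q_4 = 4*182 + 9 = 737.
  i=5: a_5=2, p_5 = 2*15068 + 3721 = 33857, q_5 = 2*737 + 182 = 1656.
Check: 33857^2 - 418*1656^2 = 1146296449 - 1146296448 = 1, so (x, y) = (33857, 1656) solves the equation, and by the theorem it is the least positive solution.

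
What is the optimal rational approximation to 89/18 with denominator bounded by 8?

Expand x = 89/18 as a continued fraction with the Euclidean algorithm:
  89 = 4*18 + 17, so a_0 = 4.
  18 = 1*17 + 1, so a_1 = 1.
  17 = 17*1 + 0, so a_2 = 17.
so x = [4; 1, 17].
Convergents (p_i = a_i*p_{i-1} + p_{i-2}, q_i = a_i*q_{i-1} + q_{i-2} with p_{-2}=0, p_{-1}=1, q_{-2}=1, q_{-1}=0), until the denominator exceeds 8:
  i=0: a_0=4, p_0 = 4*1 + 0 = 4, q_0 = 4*0 + 1 = 1.
  i=1: a_1=1, p_1 = 1*4 + 1 = 5, q_1 = 1*1 + 0 = 1.
  i=2: a_2=17, p_2 = 17*5 + 4 = 89, q_2 = 17*1 + 1 = 18.
q_2 = 18 > 8, so the last convergent with denominator <= 8 is p_1/q_1 = 5/1.
The closest fraction with denominator <= 8 is either p_1/q_1 or the intermediate fraction (k*p_1 + p_0)/(k*q_1 + q_0) with the largest k >= 1 whose denominator stays <= 8; these approach x as k grows, and every other convergent or intermediate fraction in range is farther away.
Largest k: floor((8 - q_0)/q_1) = floor((8 - 1)/1) = 7.
That gives (7*5 + 4)/(7*1 + 1) = 39/8.
Compare the errors: |x - 5/1| = |89*1 - 5*18|/(18*1) = 1/18, and |x - 39/8| = |89*8 - 39*18|/(18*8) = 10/144.
Cross-multiplying, 1*144 = 144 < 180 = 10*18, so 1/18 is smaller: the convergent 5/1 is closer to x than 39/8.

5/1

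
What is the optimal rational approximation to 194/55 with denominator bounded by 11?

39/11

Expand x = 194/55 as a continued fraction with the Euclidean algorithm:
  194 = 3*55 + 29, so a_0 = 3.
  55 = 1*29 + 26, so a_1 = 1.
  29 = 1*26 + 3, so a_2 = 1.
  26 = 8*3 + 2, so a_3 = 8.
  3 = 1*2 + 1, so a_4 = 1.
  2 = 2*1 + 0, so a_5 = 2.
so x = [3; 1, 1, 8, 1, 2].
Convergents (p_i = a_i*p_{i-1} + p_{i-2}, q_i = a_i*q_{i-1} + q_{i-2} with p_{-2}=0, p_{-1}=1, q_{-2}=1, q_{-1}=0), until the denominator exceeds 11:
  i=0: a_0=3, p_0 = 3*1 + 0 = 3, q_0 = 3*0 + 1 = 1.
  i=1: a_1=1, p_1 = 1*3 + 1 = 4, q_1 = 1*1 + 0 = 1.
  i=2: a_2=1, p_2 = 1*4 + 3 = 7, q_2 = 1*1 + 1 = 2.
  i=3: a_3=8, p_3 = 8*7 + 4 = 60, q_3 = 8*2 + 1 = 17.
q_3 = 17 > 11, so the last convergent with denominator <= 11 is p_2/q_2 = 7/2.
The closest fraction with denominator <= 11 is either p_2/q_2 or the intermediate fraction (k*p_2 + p_1)/(k*q_2 + q_1) with the largest k >= 1 whose denominator stays <= 11; these approach x as k grows, and every other convergent or intermediate fraction in range is farther away.
Largest k: floor((11 - q_1)/q_2) = floor((11 - 1)/2) = 5.
That gives (5*7 + 4)/(5*2 + 1) = 39/11.
Compare the errors: |x - 7/2| = |194*2 - 7*55|/(55*2) = 3/110, and |x - 39/11| = |194*11 - 39*55|/(55*11) = 11/605.
Cross-multiplying, 11*110 = 1210 < 1815 = 3*605, so 11/605 is smaller: the intermediate fraction 39/11 is closer to x than 7/2.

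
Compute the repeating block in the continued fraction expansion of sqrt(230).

[15; (6, 30)]

Write x_i = (sqrt(230) + m_i)/d_i with (m_0, d_0) = (0, 1). a_0 = floor(sqrt(230)) = 15, since 15^2 = 225 <= 230 < 256 = 16^2.
Iterate m_{i+1} = d_i*a_i - m_i, d_{i+1} = (230 - m_{i+1}^2)/d_i, a_{i+1} = floor((a_0 + m_{i+1})/d_{i+1}):
  m_1 = 1*15 - 0 = 15, d_1 = (230 - 15^2)/1 = 5/1 = 5, a_1 = floor((15 + 15)/5) = 6.
  m_2 = 5*6 - 15 = 15, d_2 = (230 - 15^2)/5 = 5/5 = 1, a_2 = floor((15 + 15)/1) = 30.
  m_3 = 1*30 - 15 = 15, d_3 = (230 - 15^2)/1 = 5/1 = 5: (m_3, d_3) = (m_1, d_1) = (15, 5), so from here the quotients repeat a_1, a_2; the period length is 2.
Hence the expansion of sqrt(230) is a_0 = 15 followed by the repeating block 6, 30 (period 2).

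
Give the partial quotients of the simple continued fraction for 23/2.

[11; 2]

Run the Euclidean algorithm on 23 and 2; the successive quotients are the partial quotients a_0, a_1, ... (each step inverts the fractional part left over by the previous one):
  23 = 11*2 + 1, so a_0 = 11.
  2 = 2*1 + 0, so a_1 = 2.
The remainder reaches 0 after 2 divisions, so the expansion has 2 partial quotients, read off in order.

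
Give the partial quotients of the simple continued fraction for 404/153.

[2; 1, 1, 1, 3, 1, 1, 2, 2]

Run the Euclidean algorithm on 404 and 153; the successive quotients are the partial quotients a_0, a_1, ... (each step inverts the fractional part left over by the previous one):
  404 = 2*153 + 98, so a_0 = 2.
  153 = 1*98 + 55, so a_1 = 1.
  98 = 1*55 + 43, so a_2 = 1.
  55 = 1*43 + 12, so a_3 = 1.
  43 = 3*12 + 7, so a_4 = 3.
  12 = 1*7 + 5, so a_5 = 1.
  7 = 1*5 + 2, so a_6 = 1.
  5 = 2*2 + 1, so a_7 = 2.
  2 = 2*1 + 0, so a_8 = 2.
The remainder reaches 0 after 9 divisions, so the expansion has 9 partial quotients, read off in order.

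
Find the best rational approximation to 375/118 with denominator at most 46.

143/45

Expand x = 375/118 as a continued fraction with the Euclidean algorithm:
  375 = 3*118 + 21, so a_0 = 3.
  118 = 5*21 + 13, so a_1 = 5.
  21 = 1*13 + 8, so a_2 = 1.
  13 = 1*8 + 5, so a_3 = 1.
  8 = 1*5 + 3, so a_4 = 1.
  5 = 1*3 + 2, so a_5 = 1.
  3 = 1*2 + 1, so a_6 = 1.
  2 = 2*1 + 0, so a_7 = 2.
so x = [3; 5, 1, 1, 1, 1, 1, 2].
Convergents (p_i = a_i*p_{i-1} + p_{i-2}, q_i = a_i*q_{i-1} + q_{i-2} with p_{-2}=0, p_{-1}=1, q_{-2}=1, q_{-1}=0), until the denominator exceeds 46:
  i=0: a_0=3, p_0 = 3*1 + 0 = 3, q_0 = 3*0 + 1 = 1.
  i=1: a_1=5, p_1 = 5*3 + 1 = 16, q_1 = 5*1 + 0 = 5.
  i=2: a_2=1, p_2 = 1*16 + 3 = 19, q_2 = 1*5 + 1 = 6.
  i=3: a_3=1, p_3 = 1*19 + 16 = 35, q_3 = 1*6 + 5 = 11.
  i=4: a_4=1, p_4 = 1*35 + 19 = 54, q_4 = 1*11 + 6 = 17.
  i=5: a_5=1, p_5 = 1*54 + 35 = 89, q_5 = 1*17 + 11 = 28.
  i=6: a_6=1, p_6 = 1*89 + 54 = 143, q_6 = 1*28 + 17 = 45.
  i=7: a_7=2, p_7 = 2*143 + 89 = 375, q_7 = 2*45 + 28 = 118.
q_7 = 118 > 46, so the last convergent with denominator <= 46 is p_6/q_6 = 143/45.
The closest fraction with denominator <= 46 is either p_6/q_6 or the intermediate fraction (k*p_6 + p_5)/(k*q_6 + q_5) with the largest k >= 1 whose denominator stays <= 46; these approach x as k grows, and every other convergent or intermediate fraction in range is farther away.
Largest k: floor((46 - q_5)/q_6) = floor((46 - 28)/45) = 0.
Since k = 0, no intermediate fraction beyond p_6/q_6 has denominator <= 46, so the convergent 143/45 is the closest (its error is |375*45 - 143*118|/(118*45) = 1/5310).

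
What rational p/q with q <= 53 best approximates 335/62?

Expand x = 335/62 as a continued fraction with the Euclidean algorithm:
  335 = 5*62 + 25, so a_0 = 5.
  62 = 2*25 + 12, so a_1 = 2.
  25 = 2*12 + 1, so a_2 = 2.
  12 = 12*1 + 0, so a_3 = 12.
so x = [5; 2, 2, 12].
Convergents (p_i = a_i*p_{i-1} + p_{i-2}, q_i = a_i*q_{i-1} + q_{i-2} with p_{-2}=0, p_{-1}=1, q_{-2}=1, q_{-1}=0), until the denominator exceeds 53:
  i=0: a_0=5, p_0 = 5*1 + 0 = 5, q_0 = 5*0 + 1 = 1.
  i=1: a_1=2, p_1 = 2*5 + 1 = 11, q_1 = 2*1 + 0 = 2.
  i=2: a_2=2, p_2 = 2*11 + 5 = 27, q_2 = 2*2 + 1 = 5.
  i=3: a_3=12, p_3 = 12*27 + 11 = 335, q_3 = 12*5 + 2 = 62.
q_3 = 62 > 53, so the last convergent with denominator <= 53 is p_2/q_2 = 27/5.
The closest fraction with denominator <= 53 is either p_2/q_2 or the intermediate fraction (k*p_2 + p_1)/(k*q_2 + q_1) with the largest k >= 1 whose denominator stays <= 53; these approach x as k grows, and every other convergent or intermediate fraction in range is farther away.
Largest k: floor((53 - q_1)/q_2) = floor((53 - 2)/5) = 10.
That gives (10*27 + 11)/(10*5 + 2) = 281/52.
Compare the errors: |x - 27/5| = |335*5 - 27*62|/(62*5) = 1/310, and |x - 281/52| = |335*52 - 281*62|/(62*52) = 2/3224.
Cross-multiplying, 2*310 = 620 < 3224 = 1*3224, so 2/3224 is smaller: the intermediate fraction 281/52 is closer to x than 27/5.

281/52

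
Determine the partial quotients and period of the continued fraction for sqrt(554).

[23; (1, 1, 6, 4, 1, 1, 4, 6, 1, 1, 46)]

Write x_i = (sqrt(554) + m_i)/d_i with (m_0, d_0) = (0, 1). a_0 = floor(sqrt(554)) = 23, since 23^2 = 529 <= 554 < 576 = 24^2.
Iterate m_{i+1} = d_i*a_i - m_i, d_{i+1} = (554 - m_{i+1}^2)/d_i, a_{i+1} = floor((a_0 + m_{i+1})/d_{i+1}):
  m_1 = 1*23 - 0 = 23, d_1 = (554 - 23^2)/1 = 25/1 = 25, a_1 = floor((23 + 23)/25) = 1.
  m_2 = 25*1 - 23 = 2, d_2 = (554 - 2^2)/25 = 550/25 = 22, a_2 = floor((23 + 2)/22) = 1.
  m_3 = 22*1 - 2 = 20, d_3 = (554 - 20^2)/22 = 154/22 = 7, a_3 = floor((23 + 20)/7) = 6.
  m_4 = 7*6 - 20 = 22, d_4 = (554 - 22^2)/7 = 70/7 = 10, a_4 = floor((23 + 22)/10) = 4.
  m_5 = 10*4 - 22 = 18, d_5 = (554 - 18^2)/10 = 230/10 = 23, a_5 = floor((23 + 18)/23) = 1.
  m_6 = 23*1 - 18 = 5, d_6 = (554 - 5^2)/23 = 529/23 = 23, a_6 = floor((23 + 5)/23) = 1.
  m_7 = 23*1 - 5 = 18, d_7 = (554 - 18^2)/23 = 230/23 = 10, a_7 = floor((23 + 18)/10) = 4.
  m_8 = 10*4 - 18 = 22, d_8 = (554 - 22^2)/10 = 70/10 = 7, a_8 = floor((23 + 22)/7) = 6.
  m_9 = 7*6 - 22 = 20, d_9 = (554 - 20^2)/7 = 154/7 = 22, a_9 = floor((23 + 20)/22) = 1.
  m_10 = 22*1 - 20 = 2, d_10 = (554 - 2^2)/22 = 550/22 = 25, a_10 = floor((23 + 2)/25) = 1.
  m_11 = 25*1 - 2 = 23, d_11 = (554 - 23^2)/25 = 25/25 = 1, a_11 = floor((23 + 23)/1) = 46.
  m_12 = 1*46 - 23 = 23, d_12 = (554 - 23^2)/1 = 25/1 = 25: (m_12, d_12) = (m_1, d_1) = (23, 25), so from here the quotients repeat a_1, ..., a_11; the period length is 11.
Hence the expansion of sqrt(554) is a_0 = 23 followed by the repeating block 1, 1, 6, 4, 1, 1, 4, 6, 1, 1, 46 (period 11).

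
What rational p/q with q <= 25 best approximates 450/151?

Expand x = 450/151 as a continued fraction with the Euclidean algorithm:
  450 = 2*151 + 148, so a_0 = 2.
  151 = 1*148 + 3, so a_1 = 1.
  148 = 49*3 + 1, so a_2 = 49.
  3 = 3*1 + 0, so a_3 = 3.
so x = [2; 1, 49, 3].
Convergents (p_i = a_i*p_{i-1} + p_{i-2}, q_i = a_i*q_{i-1} + q_{i-2} with p_{-2}=0, p_{-1}=1, q_{-2}=1, q_{-1}=0), until the denominator exceeds 25:
  i=0: a_0=2, p_0 = 2*1 + 0 = 2, q_0 = 2*0 + 1 = 1.
  i=1: a_1=1, p_1 = 1*2 + 1 = 3, q_1 = 1*1 + 0 = 1.
  i=2: a_2=49, p_2 = 49*3 + 2 = 149, q_2 = 49*1 + 1 = 50.
q_2 = 50 > 25, so the last convergent with denominator <= 25 is p_1/q_1 = 3/1.
The closest fraction with denominator <= 25 is either p_1/q_1 or the intermediate fraction (k*p_1 + p_0)/(k*q_1 + q_0) with the largest k >= 1 whose denominator stays <= 25; these approach x as k grows, and every other convergent or intermediate fraction in range is farther away.
Largest k: floor((25 - q_0)/q_1) = floor((25 - 1)/1) = 24.
That gives (24*3 + 2)/(24*1 + 1) = 74/25.
Compare the errors: |x - 3/1| = |450*1 - 3*151|/(151*1) = 3/151, and |x - 74/25| = |450*25 - 74*151|/(151*25) = 76/3775.
Cross-multiplying, 3*3775 = 11325 < 11476 = 76*151, so 3/151 is smaller: the convergent 3/1 is closer to x than 74/25.

3/1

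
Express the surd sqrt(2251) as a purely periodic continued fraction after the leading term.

[47; (2, 4, 47, 4, 2, 94)]

Write x_i = (sqrt(2251) + m_i)/d_i with (m_0, d_0) = (0, 1). a_0 = floor(sqrt(2251)) = 47, since 47^2 = 2209 <= 2251 < 2304 = 48^2.
Iterate m_{i+1} = d_i*a_i - m_i, d_{i+1} = (2251 - m_{i+1}^2)/d_i, a_{i+1} = floor((a_0 + m_{i+1})/d_{i+1}):
  m_1 = 1*47 - 0 = 47, d_1 = (2251 - 47^2)/1 = 42/1 = 42, a_1 = floor((47 + 47)/42) = 2.
  m_2 = 42*2 - 47 = 37, d_2 = (2251 - 37^2)/42 = 882/42 = 21, a_2 = floor((47 + 37)/21) = 4.
  m_3 = 21*4 - 37 = 47, d_3 = (2251 - 47^2)/21 = 42/21 = 2, a_3 = floor((47 + 47)/2) = 47.
  m_4 = 2*47 - 47 = 47, d_4 = (2251 - 47^2)/2 = 42/2 = 21, a_4 = floor((47 + 47)/21) = 4.
  m_5 = 21*4 - 47 = 37, d_5 = (2251 - 37^2)/21 = 882/21 = 42, a_5 = floor((47 + 37)/42) = 2.
  m_6 = 42*2 - 37 = 47, d_6 = (2251 - 47^2)/42 = 42/42 = 1, a_6 = floor((47 + 47)/1) = 94.
  m_7 = 1*94 - 47 = 47, d_7 = (2251 - 47^2)/1 = 42/1 = 42: (m_7, d_7) = (m_1, d_1) = (47, 42), so from here the quotients repeat a_1, ..., a_6; the period length is 6.
Hence the expansion of sqrt(2251) is a_0 = 47 followed by the repeating block 2, 4, 47, 4, 2, 94 (period 6).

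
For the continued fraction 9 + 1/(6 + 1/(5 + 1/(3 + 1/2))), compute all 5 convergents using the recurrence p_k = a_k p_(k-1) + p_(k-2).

Using the convergent recurrence p_i = a_i*p_{i-1} + p_{i-2}, q_i = a_i*q_{i-1} + q_{i-2} with p_{-2}=0, p_{-1}=1, q_{-2}=1, q_{-1}=0:
  i=0: a_0=9, p_0 = 9*1 + 0 = 9, q_0 = 9*0 + 1 = 1.
  i=1: a_1=6, p_1 = 6*9 + 1 = 55, q_1 = 6*1 + 0 = 6.
  i=2: a_2=5, p_2 = 5*55 + 9 = 284, q_2 = 5*6 + 1 = 31.
  i=3: a_3=3, p_3 = 3*284 + 55 = 907, q_3 = 3*31 + 6 = 99.
  i=4: a_4=2, p_4 = 2*907 + 284 = 2098, q_4 = 2*99 + 31 = 229.

9/1, 55/6, 284/31, 907/99, 2098/229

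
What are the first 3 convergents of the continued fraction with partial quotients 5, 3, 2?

5/1, 16/3, 37/7

Using the convergent recurrence p_i = a_i*p_{i-1} + p_{i-2}, q_i = a_i*q_{i-1} + q_{i-2} with p_{-2}=0, p_{-1}=1, q_{-2}=1, q_{-1}=0:
  i=0: a_0=5, p_0 = 5*1 + 0 = 5, q_0 = 5*0 + 1 = 1.
  i=1: a_1=3, p_1 = 3*5 + 1 = 16, q_1 = 3*1 + 0 = 3.
  i=2: a_2=2, p_2 = 2*16 + 5 = 37, q_2 = 2*3 + 1 = 7.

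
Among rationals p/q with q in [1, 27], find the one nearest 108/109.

1/1

Expand x = 108/109 as a continued fraction with the Euclidean algorithm:
  108 = 0*109 + 108, so a_0 = 0.
  109 = 1*108 + 1, so a_1 = 1.
  108 = 108*1 + 0, so a_2 = 108.
so x = [0; 1, 108].
Convergents (p_i = a_i*p_{i-1} + p_{i-2}, q_i = a_i*q_{i-1} + q_{i-2} with p_{-2}=0, p_{-1}=1, q_{-2}=1, q_{-1}=0), until the denominator exceeds 27:
  i=0: a_0=0, p_0 = 0*1 + 0 = 0, q_0 = 0*0 + 1 = 1.
  i=1: a_1=1, p_1 = 1*0 + 1 = 1, q_1 = 1*1 + 0 = 1.
  i=2: a_2=108, p_2 = 108*1 + 0 = 108, q_2 = 108*1 + 1 = 109.
q_2 = 109 > 27, so the last convergent with denominator <= 27 is p_1/q_1 = 1/1.
The closest fraction with denominator <= 27 is either p_1/q_1 or the intermediate fraction (k*p_1 + p_0)/(k*q_1 + q_0) with the largest k >= 1 whose denominator stays <= 27; these approach x as k grows, and every other convergent or intermediate fraction in range is farther away.
Largest k: floor((27 - q_0)/q_1) = floor((27 - 1)/1) = 26.
That gives (26*1 + 0)/(26*1 + 1) = 26/27.
Compare the errors: |x - 1/1| = |108*1 - 1*109|/(109*1) = 1/109, and |x - 26/27| = |108*27 - 26*109|/(109*27) = 82/2943.
Cross-multiplying, 1*2943 = 2943 < 8938 = 82*109, so 1/109 is smaller: the convergent 1/1 is closer to x than 26/27.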